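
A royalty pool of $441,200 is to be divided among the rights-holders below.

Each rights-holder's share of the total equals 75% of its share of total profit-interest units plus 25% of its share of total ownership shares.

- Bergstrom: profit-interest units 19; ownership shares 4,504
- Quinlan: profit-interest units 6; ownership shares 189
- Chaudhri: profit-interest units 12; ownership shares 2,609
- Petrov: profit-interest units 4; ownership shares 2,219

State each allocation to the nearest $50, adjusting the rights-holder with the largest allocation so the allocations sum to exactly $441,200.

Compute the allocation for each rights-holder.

Bergstrom: $205,550 · Quinlan: $50,600 · Chaudhri: $127,050 · Petrov: $58,000

Profit-interest units total 41; ownership shares total 9,521.
Combined weights (75% profit-interest units + 25% ownership shares): Bergstrom 0.4658; Quinlan 0.1147; Chaudhri 0.2880; Petrov 0.1314.
Pro-rata amounts: Bergstrom 205,522.37; Quinlan 50,613.94; Chaudhri 127,073.83; Petrov 57,989.86.
Rounded to nearest $50: Bergstrom $205,500; Quinlan $50,600; Chaudhri $127,050; Petrov $58,000. Sum = $441,150.
Difference $441,200 − $441,150 = +$50 applied to largest allocation (Bergstrom): Bergstrom becomes $205,550.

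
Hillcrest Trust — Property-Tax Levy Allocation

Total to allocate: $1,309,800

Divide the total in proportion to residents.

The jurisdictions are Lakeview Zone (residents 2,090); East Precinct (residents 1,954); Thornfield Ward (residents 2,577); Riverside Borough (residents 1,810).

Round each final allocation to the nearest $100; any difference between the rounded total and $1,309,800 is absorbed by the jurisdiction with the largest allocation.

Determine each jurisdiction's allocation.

Residents total: 8,431.
Pro-rata amounts: Lakeview Zone 2,090/8,431 × $1,309,800 = 324,692.44; East Precinct 1,954/8,431 × $1,309,800 = 303,564.13; Thornfield Ward 2,577/8,431 × $1,309,800 = 400,350.44; Riverside Borough 1,810/8,431 × $1,309,800 = 281,192.98.
After rounding ($100): Lakeview Zone $324,700; East Precinct $303,600; Thornfield Ward $400,400; Riverside Borough $281,200. Sum = $1,309,900.
Difference $1,309,800 − $1,309,900 = −$100 applied to largest allocation (Thornfield Ward): Thornfield Ward becomes $400,300.

Lakeview Zone: $324,700 | East Precinct: $303,600 | Thornfield Ward: $400,300 | Riverside Borough: $281,200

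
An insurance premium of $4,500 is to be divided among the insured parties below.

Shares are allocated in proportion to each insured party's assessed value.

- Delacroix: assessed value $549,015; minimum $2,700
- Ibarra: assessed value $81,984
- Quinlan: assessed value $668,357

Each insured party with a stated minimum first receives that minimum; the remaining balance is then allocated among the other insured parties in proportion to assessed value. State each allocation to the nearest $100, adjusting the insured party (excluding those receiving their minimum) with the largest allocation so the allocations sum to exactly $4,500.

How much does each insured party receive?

Delacroix: $2,700 | Ibarra: $200 | Quinlan: $1,600

Guaranteed amounts: Delacroix $2,700. Balance $1,800.
Balance split over remaining assessed value 750,341: Ibarra 196.67 → $200; Quinlan 1,603.33 → $1,600.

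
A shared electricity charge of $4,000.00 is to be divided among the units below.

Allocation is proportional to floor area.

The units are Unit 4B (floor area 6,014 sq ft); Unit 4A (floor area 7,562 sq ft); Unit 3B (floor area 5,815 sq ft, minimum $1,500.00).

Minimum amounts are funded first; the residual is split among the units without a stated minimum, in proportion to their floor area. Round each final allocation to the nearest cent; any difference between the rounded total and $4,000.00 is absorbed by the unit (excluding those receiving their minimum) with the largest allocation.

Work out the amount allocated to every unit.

Unit 4B: $1,107.47 | Unit 4A: $1,392.53 | Unit 3B: $1,500.00

Guaranteed amounts: Unit 3B $1,500.00. Remaining pool $2,500.00.
Remaining pool split over remaining floor area 13,576: Unit 4B 1,107.4691 → $1,107.47; Unit 4A 1,392.5309 → $1,392.53.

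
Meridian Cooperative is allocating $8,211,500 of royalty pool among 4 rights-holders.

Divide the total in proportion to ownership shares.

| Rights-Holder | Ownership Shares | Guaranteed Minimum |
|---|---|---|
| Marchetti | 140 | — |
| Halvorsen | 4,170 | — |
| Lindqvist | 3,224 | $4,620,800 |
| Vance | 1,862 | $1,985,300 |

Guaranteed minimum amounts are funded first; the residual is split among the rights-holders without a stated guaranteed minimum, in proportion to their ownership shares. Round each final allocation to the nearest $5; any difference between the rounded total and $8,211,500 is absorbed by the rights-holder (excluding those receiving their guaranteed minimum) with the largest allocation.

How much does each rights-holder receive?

Marchetti: $52,150 | Halvorsen: $1,553,250 | Lindqvist: $4,620,800 | Vance: $1,985,300

Minimums first: Lindqvist $4,620,800; Vance $1,985,300. Remaining pool $1,605,400.
Remaining pool split over remaining ownership shares 4,310: Marchetti 52,147.56 → $52,150; Halvorsen 1,553,252.44 → $1,553,250.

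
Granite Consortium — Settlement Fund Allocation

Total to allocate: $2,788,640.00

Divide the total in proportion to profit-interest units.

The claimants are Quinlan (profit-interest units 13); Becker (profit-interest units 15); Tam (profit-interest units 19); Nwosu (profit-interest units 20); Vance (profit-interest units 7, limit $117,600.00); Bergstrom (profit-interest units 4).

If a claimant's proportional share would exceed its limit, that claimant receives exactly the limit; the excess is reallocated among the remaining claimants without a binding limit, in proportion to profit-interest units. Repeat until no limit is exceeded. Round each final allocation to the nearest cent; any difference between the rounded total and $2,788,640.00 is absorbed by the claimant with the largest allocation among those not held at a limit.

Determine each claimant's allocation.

Total profit-interest units = 78.
Pro-rata shares before constraints: Quinlan 464,773.3333; Becker 536,276.9231; Tam 679,284.1026; Nwosu 715,035.8974; Vance 250,262.5641; Bergstrom 143,007.1795.
Cap binds for Vance ($117,600.00); residual $2,671,040.00 reallocated over remaining profit-interest units 71.
Remaining shares: Quinlan 489,063.6620 → $489,063.66; Becker 564,304.2254 → $564,304.23; Tam 714,785.3521 → $714,785.35; Nwosu 752,405.6338 → $752,405.63; Bergstrom 150,481.1268 → $150,481.13.

Quinlan: $489,063.66 · Becker: $564,304.23 · Tam: $714,785.35 · Nwosu: $752,405.63 · Vance: $117,600.00 · Bergstrom: $150,481.13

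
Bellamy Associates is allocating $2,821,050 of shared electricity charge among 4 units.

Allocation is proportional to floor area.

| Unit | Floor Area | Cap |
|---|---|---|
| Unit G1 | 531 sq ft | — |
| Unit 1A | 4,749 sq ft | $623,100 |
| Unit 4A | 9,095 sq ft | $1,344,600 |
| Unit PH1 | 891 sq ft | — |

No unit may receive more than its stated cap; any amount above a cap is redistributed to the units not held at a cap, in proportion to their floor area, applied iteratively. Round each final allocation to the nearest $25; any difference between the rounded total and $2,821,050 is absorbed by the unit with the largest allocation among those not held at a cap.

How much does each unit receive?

Unit G1: $318,650; Unit 1A: $623,100; Unit 4A: $1,344,600; Unit PH1: $534,700

Combined floor area = 15,266.
Proportional shares (ignoring caps): Unit G1 98,125.09; Unit 1A 877,581.98; Unit 4A 1,680,692.37; Unit PH1 164,650.57.
Cap binds for Unit 1A ($623,100), Unit 4A ($1,344,600); remaining pool $853,350 reallocated over remaining floor area 1,422.
Remaining shares: Unit G1 318,656.01 → $318,650; Unit PH1 534,693.99 → $534,700.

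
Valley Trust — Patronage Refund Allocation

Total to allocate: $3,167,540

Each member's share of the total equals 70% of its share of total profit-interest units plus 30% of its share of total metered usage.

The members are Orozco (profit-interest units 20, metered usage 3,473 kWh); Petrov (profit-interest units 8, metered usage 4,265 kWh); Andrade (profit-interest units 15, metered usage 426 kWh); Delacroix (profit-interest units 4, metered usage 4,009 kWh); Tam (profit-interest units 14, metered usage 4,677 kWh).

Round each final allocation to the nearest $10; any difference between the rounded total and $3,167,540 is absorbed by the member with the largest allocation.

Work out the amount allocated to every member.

Orozco: $922,840 | Petrov: $531,320 | Andrade: $569,260 | Delacroix: $371,480 | Tam: $772,640

Profit-interest units total 61; metered usage total 16,850.
Combined weights (70% profit-interest units + 30% metered usage): Orozco 0.2913; Petrov 0.1677; Andrade 0.1797; Delacroix 0.1173; Tam 0.2439.
Raw shares: Orozco 922,837.52; Petrov 531,316.81; Andrade 569,256.72; Delacroix 371,484.32; Tam 772,644.63.
Rounded to nearest $10: Orozco $922,840; Petrov $531,320; Andrade $569,260; Delacroix $371,480; Tam $772,640. Sum = $3,167,540.
Sum already equals the total — no adjustment.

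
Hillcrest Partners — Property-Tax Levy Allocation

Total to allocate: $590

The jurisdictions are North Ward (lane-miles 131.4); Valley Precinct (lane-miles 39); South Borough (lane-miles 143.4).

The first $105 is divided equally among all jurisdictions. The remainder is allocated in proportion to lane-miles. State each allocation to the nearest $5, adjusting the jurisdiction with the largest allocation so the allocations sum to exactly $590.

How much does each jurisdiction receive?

North Ward: $240 · Valley Precinct: $95 · South Borough: $255

$105 shared equally gives $35 per jurisdiction.
Remainder $485 by lane-miles (total 313.8): North Ward 203.09 → $205; Valley Precinct 60.28 → $60; South Borough 221.63 → $220.
Totals: North Ward $35 + $205 = $240; Valley Precinct $35 + $60 = $95; South Borough $35 + $220 = $255.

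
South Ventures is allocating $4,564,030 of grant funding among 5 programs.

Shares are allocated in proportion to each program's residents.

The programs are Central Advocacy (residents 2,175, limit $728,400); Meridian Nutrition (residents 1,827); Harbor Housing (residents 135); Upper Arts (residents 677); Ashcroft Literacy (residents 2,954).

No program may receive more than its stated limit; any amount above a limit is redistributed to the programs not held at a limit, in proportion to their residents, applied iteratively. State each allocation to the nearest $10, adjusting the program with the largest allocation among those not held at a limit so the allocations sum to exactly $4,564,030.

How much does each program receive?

Residents total: 7,768.
Unconstrained shares: Central Advocacy 1,277,904.90; Meridian Nutrition 1,073,440.11; Harbor Housing 79,318.24; Upper Arts 397,766.26; Ashcroft Literacy 1,735,600.49.
Capped: Central Advocacy ($728,400); remaining pool $3,835,630 reallocated over remaining residents 5,593.
Shares after redistribution: Meridian Nutrition 1,252,940.46 → $1,252,940; Harbor Housing 92,581.81 → $92,580; Upper Arts 464,280.62 → $464,280; Ashcroft Literacy 2,025,827.11 → $2,025,830.

Central Advocacy: $728,400 | Meridian Nutrition: $1,252,940 | Harbor Housing: $92,580 | Upper Arts: $464,280 | Ashcroft Literacy: $2,025,830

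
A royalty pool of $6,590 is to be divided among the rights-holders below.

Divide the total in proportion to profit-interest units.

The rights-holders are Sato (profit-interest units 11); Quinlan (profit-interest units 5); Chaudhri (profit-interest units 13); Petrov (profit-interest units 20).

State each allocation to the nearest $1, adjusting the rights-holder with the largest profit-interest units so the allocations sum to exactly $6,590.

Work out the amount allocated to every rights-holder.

Profit-interest units total: 11 + 5 + 13 + 20 = 49.
Pro-rata amounts: Sato 1,479.39; Quinlan 672.45; Chaudhri 1,748.37; Petrov 2,689.80.
At nearest $1: Sato $1,479; Quinlan $672; Chaudhri $1,748; Petrov $2,690. Sum = $6,589.
Difference $6,590 − $6,589 = +$1 applied to largest profit-interest units (Petrov): Petrov becomes $2,691.

Sato: $1,479 | Quinlan: $672 | Chaudhri: $1,748 | Petrov: $2,691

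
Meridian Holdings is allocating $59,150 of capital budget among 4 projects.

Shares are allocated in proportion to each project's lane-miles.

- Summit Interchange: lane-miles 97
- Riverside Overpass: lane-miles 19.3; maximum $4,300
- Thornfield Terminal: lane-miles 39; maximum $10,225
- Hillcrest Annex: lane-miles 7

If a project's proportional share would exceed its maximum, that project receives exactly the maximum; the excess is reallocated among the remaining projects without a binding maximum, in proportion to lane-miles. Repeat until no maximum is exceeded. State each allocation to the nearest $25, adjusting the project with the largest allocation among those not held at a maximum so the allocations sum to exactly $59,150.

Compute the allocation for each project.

Sum of lane-miles: 162.3.
Unconstrained shares: Summit Interchange 35,351.51; Riverside Overpass 7,033.86; Thornfield Terminal 14,213.49; Hillcrest Annex 2,551.14.
Capped: Riverside Overpass ($4,300), Thornfield Terminal ($10,225); balance $44,625 reallocated over remaining lane-miles 104.
Shares after redistribution: Summit Interchange 41,621.39 → $41,625; Hillcrest Annex 3,003.61 → $3,000.

Summit Interchange: $41,625; Riverside Overpass: $4,300; Thornfield Terminal: $10,225; Hillcrest Annex: $3,000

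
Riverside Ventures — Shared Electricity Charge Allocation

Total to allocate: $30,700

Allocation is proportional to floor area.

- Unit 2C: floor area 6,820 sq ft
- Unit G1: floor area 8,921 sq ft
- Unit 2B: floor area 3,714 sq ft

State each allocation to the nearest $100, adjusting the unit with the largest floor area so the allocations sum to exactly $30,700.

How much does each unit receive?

Unit 2C: $10,800 | Unit G1: $14,000 | Unit 2B: $5,900

Total floor area = 19,455.
Pro-rata amounts: Unit 2C 6,820/19,455 × $30,700 = 10,761.96; Unit G1 8,921/19,455 × $30,700 = 14,077.34; Unit 2B 3,714/19,455 × $30,700 = 5,860.69.
After rounding ($100): Unit 2C $10,800; Unit G1 $14,100; Unit 2B $5,900. Sum = $30,800.
Difference $30,700 − $30,800 = −$100 applied to largest floor area (Unit G1): Unit G1 becomes $14,000.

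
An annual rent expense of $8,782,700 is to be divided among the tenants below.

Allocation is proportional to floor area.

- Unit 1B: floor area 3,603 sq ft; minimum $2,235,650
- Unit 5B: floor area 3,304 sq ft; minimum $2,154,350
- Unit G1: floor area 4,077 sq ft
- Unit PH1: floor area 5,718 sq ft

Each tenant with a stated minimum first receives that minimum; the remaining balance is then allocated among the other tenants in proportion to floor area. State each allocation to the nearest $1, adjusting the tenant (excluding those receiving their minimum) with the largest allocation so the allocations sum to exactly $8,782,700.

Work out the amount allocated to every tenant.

Unit 1B: $2,235,650 | Unit 5B: $2,154,350 | Unit G1: $1,828,386 | Unit PH1: $2,564,314

Minimums first: Unit 1B $2,235,650; Unit 5B $2,154,350. Remaining pool $4,392,700.
Remaining pool split over remaining floor area 9,795: Unit G1 1,828,385.70 → $1,828,386; Unit PH1 2,564,314.30 → $2,564,314.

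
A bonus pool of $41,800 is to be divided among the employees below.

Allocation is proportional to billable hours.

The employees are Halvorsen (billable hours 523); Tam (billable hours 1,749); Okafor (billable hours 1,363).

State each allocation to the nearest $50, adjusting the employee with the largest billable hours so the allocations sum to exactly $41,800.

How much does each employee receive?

Halvorsen: $6,000; Tam: $20,150; Okafor: $15,650

Sum of billable hours: 3,635.
Proportional shares: Halvorsen 523/3,635 × $41,800 = 6,014.14; Tam 1,749/3,635 × $41,800 = 20,112.30; Okafor 1,363/3,635 × $41,800 = 15,673.56.
At nearest $50: Halvorsen $6,000; Tam $20,100; Okafor $15,650. Sum = $41,750.
Difference $41,800 − $41,750 = +$50 applied to largest billable hours (Tam): Tam becomes $20,150.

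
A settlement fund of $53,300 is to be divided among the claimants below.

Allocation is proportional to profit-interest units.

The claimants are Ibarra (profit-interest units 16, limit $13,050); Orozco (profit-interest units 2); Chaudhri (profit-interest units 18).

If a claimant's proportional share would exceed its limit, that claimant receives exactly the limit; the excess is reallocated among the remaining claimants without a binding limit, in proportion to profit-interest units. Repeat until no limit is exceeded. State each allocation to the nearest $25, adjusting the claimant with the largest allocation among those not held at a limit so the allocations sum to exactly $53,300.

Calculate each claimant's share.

Ibarra: $13,050 | Orozco: $4,025 | Chaudhri: $36,225

Sum of profit-interest units: 36.
Proportional shares (ignoring caps): Ibarra 23,688.89; Orozco 2,961.11; Chaudhri 26,650.00.
Cap binds for Ibarra ($13,050); residual $40,250 reallocated over remaining profit-interest units 20.
Shares after redistribution: Orozco 4,025.00 → $4,025; Chaudhri 36,225.00 → $36,225.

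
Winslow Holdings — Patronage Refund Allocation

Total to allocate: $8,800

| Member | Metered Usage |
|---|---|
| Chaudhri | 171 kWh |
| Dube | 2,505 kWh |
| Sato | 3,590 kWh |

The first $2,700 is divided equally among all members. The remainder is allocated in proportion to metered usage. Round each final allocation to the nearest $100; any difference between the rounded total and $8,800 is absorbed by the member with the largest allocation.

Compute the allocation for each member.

First tranche $2,700 split equally: $900 each.
Remainder $6,100 by metered usage (total 6,266): Chaudhri 166.47 → $200; Dube 2,438.64 → $2,400; Sato 3,494.89 → $3,500.
Totals: Chaudhri $900 + $200 = $1,100; Dube $900 + $2,400 = $3,300; Sato $900 + $3,500 = $4,400.

Chaudhri: $1,100 | Dube: $3,300 | Sato: $4,400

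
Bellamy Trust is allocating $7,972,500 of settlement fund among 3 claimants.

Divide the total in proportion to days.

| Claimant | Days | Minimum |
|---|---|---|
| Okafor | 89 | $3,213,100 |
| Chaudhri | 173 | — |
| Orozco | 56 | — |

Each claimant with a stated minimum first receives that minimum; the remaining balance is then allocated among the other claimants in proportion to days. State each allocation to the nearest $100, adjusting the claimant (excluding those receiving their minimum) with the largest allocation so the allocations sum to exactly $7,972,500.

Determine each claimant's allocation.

Okafor: $3,213,100 | Chaudhri: $3,595,500 | Orozco: $1,163,900

Guaranteed amounts: Okafor $3,213,100. Balance $4,759,400.
Balance split over remaining days 229: Chaudhri 3,595,529.26 → $3,595,500; Orozco 1,163,870.74 → $1,163,900.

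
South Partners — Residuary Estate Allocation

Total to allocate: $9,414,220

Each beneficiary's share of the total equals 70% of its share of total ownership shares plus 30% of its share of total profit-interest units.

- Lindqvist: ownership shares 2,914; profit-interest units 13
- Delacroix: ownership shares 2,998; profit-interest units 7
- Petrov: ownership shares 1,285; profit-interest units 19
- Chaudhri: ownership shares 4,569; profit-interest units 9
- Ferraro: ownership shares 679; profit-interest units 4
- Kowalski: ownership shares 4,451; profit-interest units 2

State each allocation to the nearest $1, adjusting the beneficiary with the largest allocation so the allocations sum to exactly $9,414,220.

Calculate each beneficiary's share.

Lindqvist: $1,816,465; Delacroix: $1,535,420; Petrov: $1,494,912; Chaudhri: $2,252,759; Ferraro: $474,036; Kowalski: $1,840,628

Ownership shares total 16,896; profit-interest units total 54.
Blended shares (70% ownership shares + 30% profit-interest units): Lindqvist 0.1929; Delacroix 0.1631; Petrov 0.1588; Chaudhri 0.2393; Ferraro 0.0504; Kowalski 0.1955.
Proportional shares: Lindqvist 1,816,464.54; Delacroix 1,535,419.76; Petrov 1,494,912.31; Chaudhri 2,252,760.00; Ferraro 474,035.55; Kowalski 1,840,627.85.
Rounded to nearest $1: Lindqvist $1,816,465; Delacroix $1,535,420; Petrov $1,494,912; Chaudhri $2,252,760; Ferraro $474,036; Kowalski $1,840,628. Sum = $9,414,221.
Difference $9,414,220 − $9,414,221 = −$1 applied to largest allocation (Chaudhri): Chaudhri becomes $2,252,759.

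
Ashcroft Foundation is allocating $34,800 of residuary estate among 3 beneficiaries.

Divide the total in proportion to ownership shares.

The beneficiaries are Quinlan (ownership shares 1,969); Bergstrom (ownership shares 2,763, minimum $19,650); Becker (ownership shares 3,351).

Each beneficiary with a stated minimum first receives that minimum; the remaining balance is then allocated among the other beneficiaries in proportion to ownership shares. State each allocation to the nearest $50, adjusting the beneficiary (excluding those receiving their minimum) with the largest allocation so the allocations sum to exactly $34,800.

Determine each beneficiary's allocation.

Guaranteed amounts: Bergstrom $19,650. Residual $15,150.
Residual split over remaining ownership shares 5,320: Quinlan 5,607.21 → $5,600; Becker 9,542.79 → $9,550.

Quinlan: $5,600 · Bergstrom: $19,650 · Becker: $9,550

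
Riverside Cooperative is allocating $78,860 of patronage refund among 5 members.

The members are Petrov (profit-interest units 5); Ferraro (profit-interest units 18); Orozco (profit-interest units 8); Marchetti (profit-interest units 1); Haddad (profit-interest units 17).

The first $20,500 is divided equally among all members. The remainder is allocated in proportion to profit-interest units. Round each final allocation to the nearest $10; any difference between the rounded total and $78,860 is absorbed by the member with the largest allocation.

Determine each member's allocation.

$20,500 shared equally gives $4,100 per member.
Remainder $58,360 by profit-interest units (total 49): Petrov 5,955.10 → $5,960; Ferraro 21,438.37 → $21,440; Orozco 9,528.16 → $9,530; Marchetti 1,191.02 → $1,190; Haddad 20,247.35 → $20,250.
Rounding difference −$10 on remainder applied to Ferraro.
Totals: Petrov $4,100 + $5,960 = $10,060; Ferraro $4,100 + $21,430 = $25,530; Orozco $4,100 + $9,530 = $13,630; Marchetti $4,100 + $1,190 = $5,290; Haddad $4,100 + $20,250 = $24,350.

Petrov: $10,060 · Ferraro: $25,530 · Orozco: $13,630 · Marchetti: $5,290 · Haddad: $24,350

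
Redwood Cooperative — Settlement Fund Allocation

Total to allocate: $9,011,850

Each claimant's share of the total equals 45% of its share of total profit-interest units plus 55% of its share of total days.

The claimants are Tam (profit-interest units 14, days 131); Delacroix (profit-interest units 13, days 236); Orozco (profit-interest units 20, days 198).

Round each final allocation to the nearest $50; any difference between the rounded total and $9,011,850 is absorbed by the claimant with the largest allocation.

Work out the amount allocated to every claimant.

Totals — profit-interest units 47, days 565.
Combined weights (45% profit-interest units + 55% days): Tam 0.2616; Delacroix 0.3542; Orozco 0.3842.
Pro-rata amounts: Tam 2,357,181.64; Delacroix 3,192,020.69; Orozco 3,462,647.68.
Rounded to nearest $50: Tam $2,357,200; Delacroix $3,192,000; Orozco $3,462,650. Sum = $9,011,850.
No rounding difference to absorb.

Tam: $2,357,200 | Delacroix: $3,192,000 | Orozco: $3,462,650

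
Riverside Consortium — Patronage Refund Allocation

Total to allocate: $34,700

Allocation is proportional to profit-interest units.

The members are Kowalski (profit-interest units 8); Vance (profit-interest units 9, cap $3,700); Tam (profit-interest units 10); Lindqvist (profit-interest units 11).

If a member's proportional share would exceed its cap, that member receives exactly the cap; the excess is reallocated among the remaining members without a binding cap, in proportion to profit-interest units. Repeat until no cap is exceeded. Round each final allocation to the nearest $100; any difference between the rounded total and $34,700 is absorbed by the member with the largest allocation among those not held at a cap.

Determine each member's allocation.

Kowalski: $8,600; Vance: $3,700; Tam: $10,700; Lindqvist: $11,700

Total profit-interest units = 38.
Proportional shares (ignoring caps): Kowalski 7,305.26; Vance 8,218.42; Tam 9,131.58; Lindqvist 10,044.74.
Held at cap: Vance ($3,700); remaining pool $31,000 reallocated over remaining profit-interest units 29.
Redistributed shares: Kowalski 8,551.72 → $8,600; Tam 10,689.66 → $10,700; Lindqvist 11,758.62 → $11,800.
Rounding difference −$100 applied to Lindqvist → $11,700.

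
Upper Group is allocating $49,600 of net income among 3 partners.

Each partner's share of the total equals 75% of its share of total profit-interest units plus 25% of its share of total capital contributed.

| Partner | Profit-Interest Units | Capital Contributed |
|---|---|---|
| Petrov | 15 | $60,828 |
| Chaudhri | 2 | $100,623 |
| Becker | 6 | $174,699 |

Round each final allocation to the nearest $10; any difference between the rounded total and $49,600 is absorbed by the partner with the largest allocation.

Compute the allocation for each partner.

Petrov: $26,500 · Chaudhri: $6,950 · Becker: $16,150

Profit-interest units total 23; capital contributed total 336,150.
Composite weights (75% profit-interest units + 25% capital contributed): Petrov 0.5344; Chaudhri 0.1401; Becker 0.3256.
Raw shares: Petrov 26,504.71; Chaudhri 6,946.59; Becker 16,148.70.
Rounded to nearest $10: Petrov $26,500; Chaudhri $6,950; Becker $16,150. Sum = $49,600.
No rounding difference to absorb.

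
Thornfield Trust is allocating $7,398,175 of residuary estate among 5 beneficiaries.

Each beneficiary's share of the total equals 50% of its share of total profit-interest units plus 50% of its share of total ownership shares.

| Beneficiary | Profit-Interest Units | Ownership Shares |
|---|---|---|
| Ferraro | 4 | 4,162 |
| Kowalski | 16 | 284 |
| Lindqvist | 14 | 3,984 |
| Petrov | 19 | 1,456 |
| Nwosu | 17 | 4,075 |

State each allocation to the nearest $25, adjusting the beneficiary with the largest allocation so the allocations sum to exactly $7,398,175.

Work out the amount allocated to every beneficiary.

Totals — profit-interest units 70, ownership shares 13,961.
Blended shares (50% profit-interest units + 50% ownership shares): Ferraro 0.1776; Kowalski 0.1245; Lindqvist 0.2427; Petrov 0.1879; Nwosu 0.2674.
Unrounded shares: Ferraro 1,314,134.27; Kowalski 920,753.97; Lindqvist 1,795,412.70; Petrov 1,389,817.81; Nwosu 1,978,056.26.
After rounding ($25): Ferraro $1,314,125; Kowalski $920,750; Lindqvist $1,795,425; Petrov $1,389,825; Nwosu $1,978,050. Sum = $7,398,175.
No rounding difference to absorb.

Ferraro: $1,314,125; Kowalski: $920,750; Lindqvist: $1,795,425; Petrov: $1,389,825; Nwosu: $1,978,050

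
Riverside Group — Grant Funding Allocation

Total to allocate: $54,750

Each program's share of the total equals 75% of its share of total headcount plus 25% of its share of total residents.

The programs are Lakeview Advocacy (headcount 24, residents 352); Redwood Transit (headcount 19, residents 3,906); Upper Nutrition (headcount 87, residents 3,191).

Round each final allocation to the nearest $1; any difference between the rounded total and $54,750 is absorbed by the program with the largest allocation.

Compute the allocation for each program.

Lakeview Advocacy: $8,228 · Redwood Transit: $13,179 · Upper Nutrition: $33,343

Headcount total 130; residents total 7,449.
Blended shares (75% headcount + 25% residents): Lakeview Advocacy 0.1503; Redwood Transit 0.2407; Upper Nutrition 0.6090.
Proportional shares: Lakeview Advocacy 8,227.57; Redwood Transit 13,178.70; Upper Nutrition 33,343.73.
After rounding ($1): Lakeview Advocacy $8,228; Redwood Transit $13,179; Upper Nutrition $33,344. Sum = $54,751.
Difference $54,750 − $54,751 = −$1 applied to largest allocation (Upper Nutrition): Upper Nutrition becomes $33,343.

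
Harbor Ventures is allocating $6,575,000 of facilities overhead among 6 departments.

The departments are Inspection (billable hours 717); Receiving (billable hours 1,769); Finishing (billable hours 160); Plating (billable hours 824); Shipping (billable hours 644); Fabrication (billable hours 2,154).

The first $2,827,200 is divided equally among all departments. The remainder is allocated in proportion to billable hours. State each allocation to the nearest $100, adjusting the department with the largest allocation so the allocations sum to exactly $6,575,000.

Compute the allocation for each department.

First tranche $2,827,200 split equally: $471,200 each.
Remainder $3,747,800 by billable hours (total 6,268): Inspection 428,712.92 → $428,700; Receiving 1,057,731.05 → $1,057,700; Finishing 95,668.16 → $95,700; Plating 492,691.00 → $492,700; Shipping 385,064.33 → $385,100; Fabrication 1,287,932.55 → $1,287,900.
Totals: Inspection $471,200 + $428,700 = $899,900; Receiving $471,200 + $1,057,700 = $1,528,900; Finishing $471,200 + $95,700 = $566,900; Plating $471,200 + $492,700 = $963,900; Shipping $471,200 + $385,100 = $856,300; Fabrication $471,200 + $1,287,900 = $1,759,100.

Inspection: $899,900; Receiving: $1,528,900; Finishing: $566,900; Plating: $963,900; Shipping: $856,300; Fabrication: $1,759,100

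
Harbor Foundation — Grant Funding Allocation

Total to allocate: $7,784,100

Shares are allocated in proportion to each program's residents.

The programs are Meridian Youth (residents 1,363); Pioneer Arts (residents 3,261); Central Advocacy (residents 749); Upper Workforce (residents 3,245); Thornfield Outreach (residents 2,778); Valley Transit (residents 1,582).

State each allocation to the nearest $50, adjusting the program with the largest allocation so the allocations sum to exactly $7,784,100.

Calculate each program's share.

Meridian Youth: $817,500 · Pioneer Arts: $1,956,000 · Central Advocacy: $449,250 · Upper Workforce: $1,946,300 · Thornfield Outreach: $1,666,200 · Valley Transit: $948,850

Residents total: 12,978.
Raw shares: Meridian Youth 1,363/12,978 × $7,784,100 = 817,516.44; Pioneer Arts 3,261/12,978 × $7,784,100 = 1,955,921.57; Central Advocacy 749/12,978 × $7,784,100 = 449,244.17; Upper Workforce 3,245/12,978 × $7,784,100 = 1,946,324.90; Thornfield Outreach 2,778/12,978 × $7,784,100 = 1,666,222.05; Valley Transit 1,582/12,978 × $7,784,100 = 948,870.87.
At nearest $50: Meridian Youth $817,500; Pioneer Arts $1,955,900; Central Advocacy $449,250; Upper Workforce $1,946,300; Thornfield Outreach $1,666,200; Valley Transit $948,850. Sum = $7,784,000.
Difference $7,784,100 − $7,784,000 = +$100 applied to largest allocation (Pioneer Arts): Pioneer Arts becomes $1,956,000.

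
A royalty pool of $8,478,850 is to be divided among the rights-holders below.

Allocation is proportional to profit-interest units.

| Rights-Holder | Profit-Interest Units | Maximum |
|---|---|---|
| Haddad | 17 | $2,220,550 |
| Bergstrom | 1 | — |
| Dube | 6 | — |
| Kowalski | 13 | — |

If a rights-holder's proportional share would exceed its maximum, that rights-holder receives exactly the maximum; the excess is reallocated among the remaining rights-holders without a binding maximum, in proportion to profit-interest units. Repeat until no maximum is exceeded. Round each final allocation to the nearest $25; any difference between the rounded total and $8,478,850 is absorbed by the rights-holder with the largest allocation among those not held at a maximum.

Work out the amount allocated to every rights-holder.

Haddad: $2,220,550 | Bergstrom: $312,925 | Dube: $1,877,500 | Kowalski: $4,067,875

Sum of profit-interest units: 37.
Proportional shares (ignoring caps): Haddad 3,895,687.84; Bergstrom 229,158.11; Dube 1,374,948.65; Kowalski 2,979,055.41.
Capped: Haddad ($2,220,550); balance $6,258,300 reallocated over remaining profit-interest units 20.
Redistributed shares: Bergstrom 312,915.00 → $312,925; Dube 1,877,490.00 → $1,877,500; Kowalski 4,067,895.00 → $4,067,900.
Rounding difference −$25 applied to Kowalski → $4,067,875.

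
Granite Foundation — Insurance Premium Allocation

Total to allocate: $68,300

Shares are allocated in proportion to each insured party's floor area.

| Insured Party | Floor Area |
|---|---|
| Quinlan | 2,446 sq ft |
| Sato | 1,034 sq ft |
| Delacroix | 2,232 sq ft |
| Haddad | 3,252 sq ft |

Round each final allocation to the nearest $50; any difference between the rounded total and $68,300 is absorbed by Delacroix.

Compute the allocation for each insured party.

Quinlan: $18,650 | Sato: $7,900 | Delacroix: $16,950 | Haddad: $24,800

Combined floor area = 8,964.
Pro-rata amounts: Quinlan 2,446/8,964 × $68,300 = 18,636.97; Sato 1,034/8,964 × $68,300 = 7,878.42; Delacroix 2,232/8,964 × $68,300 = 17,006.43; Haddad 3,252/8,964 × $68,300 = 24,778.18.
After rounding ($50): Quinlan $18,650; Sato $7,900; Delacroix $17,000; Haddad $24,800. Sum = $68,350.
Difference $68,300 − $68,350 = −$50 applied to Delacroix: Delacroix becomes $16,950.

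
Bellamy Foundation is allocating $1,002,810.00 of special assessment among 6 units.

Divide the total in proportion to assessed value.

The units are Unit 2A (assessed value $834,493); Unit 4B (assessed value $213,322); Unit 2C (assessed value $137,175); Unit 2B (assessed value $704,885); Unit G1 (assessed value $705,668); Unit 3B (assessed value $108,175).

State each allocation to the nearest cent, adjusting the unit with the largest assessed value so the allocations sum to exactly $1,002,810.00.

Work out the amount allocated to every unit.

Unit 2A: $309,513.75 · Unit 4B: $79,121.21 · Unit 2C: $50,878.26 · Unit 2B: $261,442.11 · Unit G1: $261,732.52 · Unit 3B: $40,122.15

Sum of assessed value: 834,493 + 213,322 + 137,175 + 704,885 + 705,668 + 108,175 = 2,703,718.
Proportional shares: Unit 2A 309,513.7604; Unit 4B 79,121.2082; Unit 2C 50,878.2579; Unit 2B 261,442.1056; Unit G1 261,732.5206; Unit 3B 40,122.1473.
After rounding (cent): Unit 2A $309,513.76; Unit 4B $79,121.21; Unit 2C $50,878.26; Unit 2B $261,442.11; Unit G1 $261,732.52; Unit 3B $40,122.15. Sum = $1,002,810.01.
Difference $1,002,810.00 − $1,002,810.01 = −$0.01 applied to largest assessed value (Unit 2A): Unit 2A becomes $309,513.75.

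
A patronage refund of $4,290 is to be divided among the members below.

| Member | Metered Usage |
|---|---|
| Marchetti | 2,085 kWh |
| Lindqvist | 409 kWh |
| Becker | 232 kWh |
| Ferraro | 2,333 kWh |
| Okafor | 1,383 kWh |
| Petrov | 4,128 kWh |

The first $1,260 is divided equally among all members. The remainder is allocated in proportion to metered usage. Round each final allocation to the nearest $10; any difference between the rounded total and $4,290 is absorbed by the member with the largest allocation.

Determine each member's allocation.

Marchetti: $810; Lindqvist: $330; Becker: $280; Ferraro: $880; Okafor: $610; Petrov: $1,380

Equal tier: $1,260 ÷ 6 = $210 apiece.
Remainder $3,030 by metered usage (total 10,570): Marchetti 597.69 → $600; Lindqvist 117.24 → $120; Becker 66.51 → $70; Ferraro 668.78 → $670; Okafor 396.45 → $400; Petrov 1,183.33 → $1,180.
Rounding difference −$10 on remainder applied to Petrov.
Totals: Marchetti $210 + $600 = $810; Lindqvist $210 + $120 = $330; Becker $210 + $70 = $280; Ferraro $210 + $670 = $880; Okafor $210 + $400 = $610; Petrov $210 + $1,170 = $1,380.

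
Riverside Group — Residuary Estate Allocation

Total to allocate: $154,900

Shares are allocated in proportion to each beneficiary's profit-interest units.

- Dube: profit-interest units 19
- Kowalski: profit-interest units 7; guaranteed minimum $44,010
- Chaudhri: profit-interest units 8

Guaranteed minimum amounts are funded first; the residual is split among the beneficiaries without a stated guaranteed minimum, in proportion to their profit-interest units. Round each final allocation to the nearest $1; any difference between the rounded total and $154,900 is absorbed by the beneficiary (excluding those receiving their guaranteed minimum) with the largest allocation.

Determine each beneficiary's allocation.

Guaranteed amounts: Kowalski $44,010. Residual $110,890.
Residual split over remaining profit-interest units 27: Dube 78,033.70 → $78,034; Chaudhri 32,856.30 → $32,856.

Dube: $78,034 · Kowalski: $44,010 · Chaudhri: $32,856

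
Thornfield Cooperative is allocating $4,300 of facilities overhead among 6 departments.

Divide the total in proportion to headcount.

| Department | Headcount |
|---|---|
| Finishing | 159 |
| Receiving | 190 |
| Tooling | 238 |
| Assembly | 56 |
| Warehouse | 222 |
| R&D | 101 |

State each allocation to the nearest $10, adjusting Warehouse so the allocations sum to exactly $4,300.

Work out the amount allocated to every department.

Finishing: $710; Receiving: $850; Tooling: $1,060; Assembly: $250; Warehouse: $980; R&D: $450

Combined headcount = 966.
Raw shares: Finishing 159/966 × $4,300 = 707.76; Receiving 190/966 × $4,300 = 845.76; Tooling 238/966 × $4,300 = 1,059.42; Assembly 56/966 × $4,300 = 249.28; Warehouse 222/966 × $4,300 = 988.20; R&D 101/966 × $4,300 = 449.59.
After rounding ($10): Finishing $710; Receiving $850; Tooling $1,060; Assembly $250; Warehouse $990; R&D $450. Sum = $4,310.
Difference $4,300 − $4,310 = −$10 applied to Warehouse: Warehouse becomes $980.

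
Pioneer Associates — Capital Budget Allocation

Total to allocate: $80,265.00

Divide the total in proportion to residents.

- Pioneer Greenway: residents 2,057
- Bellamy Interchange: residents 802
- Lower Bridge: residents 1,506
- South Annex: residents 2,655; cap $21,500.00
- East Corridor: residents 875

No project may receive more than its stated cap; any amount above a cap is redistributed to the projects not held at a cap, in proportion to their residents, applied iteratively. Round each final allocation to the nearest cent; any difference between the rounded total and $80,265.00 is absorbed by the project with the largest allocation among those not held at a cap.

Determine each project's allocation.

Residents total: 7,895.
Unconstrained shares: Pioneer Greenway 20,912.6162; Bellamy Interchange 8,153.5820; Lower Bridge 15,310.8410; South Annex 26,992.2198; East Corridor 8,895.7410.
Held at cap: South Annex ($21,500.00); remaining pool $58,765.00 reallocated over remaining residents 5,240.
Redistributed shares: Pioneer Greenway 23,068.6269 → $23,068.63; Bellamy Interchange 8,994.1851 → $8,994.19; Lower Bridge 16,889.3302 → $16,889.33; East Corridor 9,812.8578 → $9,812.86.
Rounding difference −$0.01 applied to Pioneer Greenway → $23,068.62.

Pioneer Greenway: $23,068.62 | Bellamy Interchange: $8,994.19 | Lower Bridge: $16,889.33 | South Annex: $21,500.00 | East Corridor: $9,812.86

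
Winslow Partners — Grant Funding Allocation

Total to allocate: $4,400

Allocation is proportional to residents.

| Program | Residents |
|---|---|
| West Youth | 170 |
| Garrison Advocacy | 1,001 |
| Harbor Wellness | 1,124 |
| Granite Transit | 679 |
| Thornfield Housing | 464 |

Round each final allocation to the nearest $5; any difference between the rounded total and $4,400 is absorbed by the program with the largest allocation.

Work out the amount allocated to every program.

Total residents = 3,438.
Unrounded shares: West Youth 170/3,438 × $4,400 = 217.57; Garrison Advocacy 1,001/3,438 × $4,400 = 1,281.09; Harbor Wellness 1,124/3,438 × $4,400 = 1,438.51; Granite Transit 679/3,438 × $4,400 = 868.99; Thornfield Housing 464/3,438 × $4,400 = 593.83.
After rounding ($5): West Youth $220; Garrison Advocacy $1,280; Harbor Wellness $1,440; Granite Transit $870; Thornfield Housing $595. Sum = $4,405.
Difference $4,400 − $4,405 = −$5 applied to largest allocation (Harbor Wellness): Harbor Wellness becomes $1,435.

West Youth: $220 · Garrison Advocacy: $1,280 · Harbor Wellness: $1,435 · Granite Transit: $870 · Thornfield Housing: $595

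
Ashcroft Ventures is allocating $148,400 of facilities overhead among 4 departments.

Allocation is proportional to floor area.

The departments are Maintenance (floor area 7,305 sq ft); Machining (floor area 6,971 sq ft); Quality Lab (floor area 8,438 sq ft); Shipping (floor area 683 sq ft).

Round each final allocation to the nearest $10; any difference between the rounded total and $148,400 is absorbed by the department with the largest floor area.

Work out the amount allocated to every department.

Combined floor area = 7,305 + 6,971 + 8,438 + 683 = 23,397.
Proportional shares: Maintenance 46,333.38; Machining 44,214.92; Quality Lab 53,519.65; Shipping 4,332.06.
At nearest $10: Maintenance $46,330; Machining $44,210; Quality Lab $53,520; Shipping $4,330. Sum = $148,390.
Difference $148,400 − $148,390 = +$10 applied to largest floor area (Quality Lab): Quality Lab becomes $53,530.

Maintenance: $46,330 · Machining: $44,210 · Quality Lab: $53,530 · Shipping: $4,330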